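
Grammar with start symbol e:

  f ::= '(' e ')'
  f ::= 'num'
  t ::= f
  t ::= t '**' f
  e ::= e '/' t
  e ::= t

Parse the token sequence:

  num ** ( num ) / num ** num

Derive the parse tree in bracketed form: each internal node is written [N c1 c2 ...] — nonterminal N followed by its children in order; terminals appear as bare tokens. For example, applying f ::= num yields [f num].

[e [e [t [t [f num]] ** [f ( [e [t [f num]]] )]]] / [t [t [f num]] ** [f num]]]

e
e / t
t / t
t ** f / t
f ** f / t
num ** f / t
num ** ( e ) / t
num ** ( t ) / t
num ** ( f ) / t
num ** ( num ) / t
num ** ( num ) / t ** f
num ** ( num ) / f ** f
num ** ( num ) / num ** f
num ** ( num ) / num ** num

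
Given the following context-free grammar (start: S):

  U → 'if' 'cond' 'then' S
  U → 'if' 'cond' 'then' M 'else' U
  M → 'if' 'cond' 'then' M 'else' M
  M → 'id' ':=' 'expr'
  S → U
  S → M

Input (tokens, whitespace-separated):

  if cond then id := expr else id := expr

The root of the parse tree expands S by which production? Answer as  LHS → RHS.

[S [M if cond then [M id := expr] else [M id := expr]]]

S → M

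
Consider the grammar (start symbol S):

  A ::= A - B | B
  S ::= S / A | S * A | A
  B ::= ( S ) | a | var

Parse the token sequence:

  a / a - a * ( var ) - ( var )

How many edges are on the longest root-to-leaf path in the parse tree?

7

[S [S [S [A [B a]]] / [A [A [B a]] - [B a]]] * [A [A [B ( [S [A [B var]]] )]] - [B ( [S [A [B var]]] )]]]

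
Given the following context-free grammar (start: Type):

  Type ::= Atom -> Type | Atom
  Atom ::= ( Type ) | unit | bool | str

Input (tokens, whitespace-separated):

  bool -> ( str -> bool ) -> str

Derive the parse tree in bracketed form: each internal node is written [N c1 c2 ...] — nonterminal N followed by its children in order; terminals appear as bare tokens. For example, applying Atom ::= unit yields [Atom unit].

[Type [Atom bool] -> [Type [Atom ( [Type [Atom str] -> [Type [Atom bool]]] )] -> [Type [Atom str]]]]

Type
Atom -> Type
bool -> Type
bool -> Atom -> Type
bool -> ( Type ) -> Type
bool -> ( Atom -> Type ) -> Type
bool -> ( str -> Type ) -> Type
bool -> ( str -> Atom ) -> Type
bool -> ( str -> bool ) -> Type
bool -> ( str -> bool ) -> Atom
bool -> ( str -> bool ) -> str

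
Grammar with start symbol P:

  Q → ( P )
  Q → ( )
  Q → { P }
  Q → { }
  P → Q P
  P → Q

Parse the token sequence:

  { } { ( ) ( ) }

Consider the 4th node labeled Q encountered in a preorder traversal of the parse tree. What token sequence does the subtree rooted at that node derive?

( )

[P [Q { }] [P [Q { [P [Q ( )] [P [Q ( )]]] }]]]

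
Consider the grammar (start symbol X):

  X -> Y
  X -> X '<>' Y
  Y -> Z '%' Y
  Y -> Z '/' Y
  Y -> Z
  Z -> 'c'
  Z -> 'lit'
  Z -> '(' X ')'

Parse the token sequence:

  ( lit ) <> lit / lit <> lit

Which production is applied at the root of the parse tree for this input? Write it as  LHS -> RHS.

X -> X '<>' Y

[X [X [X [Y [Z ( [X [Y [Z lit]]] )]]] <> [Y [Z lit] / [Y [Z lit]]]] <> [Y [Z lit]]]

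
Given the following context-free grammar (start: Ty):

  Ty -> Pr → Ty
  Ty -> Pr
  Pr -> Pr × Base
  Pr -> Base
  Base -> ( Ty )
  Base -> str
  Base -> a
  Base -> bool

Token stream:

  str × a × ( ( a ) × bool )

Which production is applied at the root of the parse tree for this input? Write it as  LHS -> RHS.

Ty -> Pr

[Ty [Pr [Pr [Pr [Base str]] × [Base a]] × [Base ( [Ty [Pr [Pr [Base ( [Ty [Pr [Base a]]] )]] × [Base bool]]] )]]]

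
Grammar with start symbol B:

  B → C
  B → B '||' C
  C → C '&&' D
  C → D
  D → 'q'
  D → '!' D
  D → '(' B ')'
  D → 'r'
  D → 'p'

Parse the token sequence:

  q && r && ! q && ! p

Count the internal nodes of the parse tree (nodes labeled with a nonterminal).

[B [C [C [C [C [D q]] && [D r]] && [D ! [D q]]] && [D ! [D p]]]]

11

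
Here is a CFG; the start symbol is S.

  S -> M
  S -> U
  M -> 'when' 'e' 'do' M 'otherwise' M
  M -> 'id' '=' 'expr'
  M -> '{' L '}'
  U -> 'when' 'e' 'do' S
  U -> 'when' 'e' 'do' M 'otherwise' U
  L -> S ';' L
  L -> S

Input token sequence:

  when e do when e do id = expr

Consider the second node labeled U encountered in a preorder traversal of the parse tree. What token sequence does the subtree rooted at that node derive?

[S [U when e do [S [U when e do [S [M id = expr]]]]]]

when e do id = expr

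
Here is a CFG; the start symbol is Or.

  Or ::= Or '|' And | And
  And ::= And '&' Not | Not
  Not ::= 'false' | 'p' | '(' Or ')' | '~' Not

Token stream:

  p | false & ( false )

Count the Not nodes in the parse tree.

4

[Or [Or [And [Not p]]] | [And [And [Not false]] & [Not ( [Or [And [Not false]]] )]]]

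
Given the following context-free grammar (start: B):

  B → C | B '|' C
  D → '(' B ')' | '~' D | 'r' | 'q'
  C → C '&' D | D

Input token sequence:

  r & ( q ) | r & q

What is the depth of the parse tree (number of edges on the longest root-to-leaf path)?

7

[B [B [C [C [D r]] & [D ( [B [C [D q]]] )]]] | [C [C [D r]] & [D q]]]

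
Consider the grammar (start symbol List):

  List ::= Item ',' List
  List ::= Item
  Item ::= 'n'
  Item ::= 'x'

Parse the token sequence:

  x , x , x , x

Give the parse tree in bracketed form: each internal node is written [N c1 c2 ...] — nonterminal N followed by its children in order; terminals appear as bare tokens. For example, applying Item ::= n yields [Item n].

[List [Item x] , [List [Item x] , [List [Item x] , [List [Item x]]]]]

List
Item , List
x , List
x , Item , List
x , x , List
x , x , Item , List
x , x , x , List
x , x , x , Item
x , x , x , x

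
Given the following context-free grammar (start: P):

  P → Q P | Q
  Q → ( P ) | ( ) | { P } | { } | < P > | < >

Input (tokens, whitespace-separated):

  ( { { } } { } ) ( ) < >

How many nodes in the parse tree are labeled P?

[P [Q ( [P [Q { [P [Q { }]] }] [P [Q { }]]] )] [P [Q ( )] [P [Q < >]]]]

6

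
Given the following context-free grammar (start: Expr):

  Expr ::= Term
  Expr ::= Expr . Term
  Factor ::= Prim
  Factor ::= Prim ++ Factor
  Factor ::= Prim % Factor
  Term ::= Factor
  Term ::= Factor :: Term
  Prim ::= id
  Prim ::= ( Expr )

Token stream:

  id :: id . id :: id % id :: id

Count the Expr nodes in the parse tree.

[Expr [Expr [Term [Factor [Prim id]] :: [Term [Factor [Prim id]]]]] . [Term [Factor [Prim id]] :: [Term [Factor [Prim id] % [Factor [Prim id]]] :: [Term [Factor [Prim id]]]]]]

2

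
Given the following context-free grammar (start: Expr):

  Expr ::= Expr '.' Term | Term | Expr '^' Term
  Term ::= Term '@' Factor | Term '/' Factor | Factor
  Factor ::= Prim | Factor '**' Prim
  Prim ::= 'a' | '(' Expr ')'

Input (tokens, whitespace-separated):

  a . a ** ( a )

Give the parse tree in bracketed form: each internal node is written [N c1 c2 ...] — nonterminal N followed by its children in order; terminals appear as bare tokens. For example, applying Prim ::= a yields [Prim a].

[Expr [Expr [Term [Factor [Prim a]]]] . [Term [Factor [Factor [Prim a]] ** [Prim ( [Expr [Term [Factor [Prim a]]]] )]]]]

Expr
Expr . Term
Term . Term
Factor . Term
Prim . Term
a . Term
a . Factor
a . Factor ** Prim
a . Prim ** Prim
a . a ** Prim
a . a ** ( Expr )
a . a ** ( Term )
a . a ** ( Factor )
a . a ** ( Prim )
a . a ** ( a )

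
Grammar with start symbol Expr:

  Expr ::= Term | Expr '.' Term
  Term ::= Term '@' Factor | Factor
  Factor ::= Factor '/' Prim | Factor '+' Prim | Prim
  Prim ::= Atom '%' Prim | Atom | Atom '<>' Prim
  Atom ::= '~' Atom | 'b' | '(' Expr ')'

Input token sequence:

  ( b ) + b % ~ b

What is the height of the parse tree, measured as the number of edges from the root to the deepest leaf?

11

[Expr [Term [Factor [Factor [Prim [Atom ( [Expr [Term [Factor [Prim [Atom b]]]]] )]]] + [Prim [Atom b] % [Prim [Atom ~ [Atom b]]]]]]]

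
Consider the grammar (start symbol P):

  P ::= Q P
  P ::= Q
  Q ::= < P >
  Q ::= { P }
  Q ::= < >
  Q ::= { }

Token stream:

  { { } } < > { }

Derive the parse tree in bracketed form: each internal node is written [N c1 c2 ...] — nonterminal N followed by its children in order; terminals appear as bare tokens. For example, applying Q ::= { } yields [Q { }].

[P [Q { [P [Q { }]] }] [P [Q < >] [P [Q { }]]]]

P
Q P
{ P } P
{ Q } P
{ { } } P
{ { } } Q P
{ { } } < > P
{ { } } < > Q
{ { } } < > { }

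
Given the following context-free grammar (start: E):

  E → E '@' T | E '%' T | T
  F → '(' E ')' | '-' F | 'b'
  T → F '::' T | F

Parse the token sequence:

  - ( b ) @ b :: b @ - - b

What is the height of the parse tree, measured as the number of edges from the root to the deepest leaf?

[E [E [E [T [F - [F ( [E [T [F b]]] )]]]] @ [T [F b] :: [T [F b]]]] @ [T [F - [F - [F b]]]]]

9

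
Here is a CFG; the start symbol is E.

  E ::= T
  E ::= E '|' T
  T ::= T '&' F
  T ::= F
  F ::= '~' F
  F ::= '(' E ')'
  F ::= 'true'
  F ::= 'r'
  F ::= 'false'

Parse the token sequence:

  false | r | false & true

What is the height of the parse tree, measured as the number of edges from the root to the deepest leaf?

[E [E [E [T [F false]]] | [T [F r]]] | [T [T [F false]] & [F true]]]

5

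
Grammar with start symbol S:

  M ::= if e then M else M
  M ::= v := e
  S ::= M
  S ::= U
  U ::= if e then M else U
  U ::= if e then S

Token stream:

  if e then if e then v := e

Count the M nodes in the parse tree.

[S [U if e then [S [U if e then [S [M v := e]]]]]]

1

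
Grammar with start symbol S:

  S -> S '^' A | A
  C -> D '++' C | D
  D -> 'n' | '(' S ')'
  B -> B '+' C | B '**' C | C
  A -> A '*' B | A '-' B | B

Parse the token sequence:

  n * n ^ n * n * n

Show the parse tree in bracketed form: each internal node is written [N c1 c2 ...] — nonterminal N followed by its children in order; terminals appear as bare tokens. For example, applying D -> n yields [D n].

[S [S [A [A [B [C [D n]]]] * [B [C [D n]]]]] ^ [A [A [A [B [C [D n]]]] * [B [C [D n]]]] * [B [C [D n]]]]]

S
S ^ A
A ^ A
A * B ^ A
B * B ^ A
C * B ^ A
D * B ^ A
n * B ^ A
n * C ^ A
n * D ^ A
n * n ^ A
n * n ^ A * B
n * n ^ A * B * B
n * n ^ B * B * B
n * n ^ C * B * B
n * n ^ D * B * B
n * n ^ n * B * B
n * n ^ n * C * B
n * n ^ n * D * B
n * n ^ n * n * B
n * n ^ n * n * C
n * n ^ n * n * D
n * n ^ n * n * n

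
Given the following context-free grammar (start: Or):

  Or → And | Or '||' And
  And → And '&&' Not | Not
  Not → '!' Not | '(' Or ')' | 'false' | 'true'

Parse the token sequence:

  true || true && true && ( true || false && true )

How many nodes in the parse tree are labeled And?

[Or [Or [And [Not true]]] || [And [And [And [Not true]] && [Not true]] && [Not ( [Or [Or [And [Not true]]] || [And [And [Not false]] && [Not true]]] )]]]

7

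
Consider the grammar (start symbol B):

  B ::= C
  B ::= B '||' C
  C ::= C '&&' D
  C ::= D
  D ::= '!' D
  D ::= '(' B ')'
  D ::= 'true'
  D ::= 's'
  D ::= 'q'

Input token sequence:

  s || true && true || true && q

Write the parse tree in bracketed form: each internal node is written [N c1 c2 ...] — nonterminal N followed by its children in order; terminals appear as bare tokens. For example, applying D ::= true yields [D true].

[B [B [B [C [D s]]] || [C [C [D true]] && [D true]]] || [C [C [D true]] && [D q]]]

B
B || C
B || C || C
C || C || C
D || C || C
s || C || C
s || C && D || C
s || D && D || C
s || true && D || C
s || true && true || C
s || true && true || C && D
s || true && true || D && D
s || true && true || true && D
s || true && true || true && q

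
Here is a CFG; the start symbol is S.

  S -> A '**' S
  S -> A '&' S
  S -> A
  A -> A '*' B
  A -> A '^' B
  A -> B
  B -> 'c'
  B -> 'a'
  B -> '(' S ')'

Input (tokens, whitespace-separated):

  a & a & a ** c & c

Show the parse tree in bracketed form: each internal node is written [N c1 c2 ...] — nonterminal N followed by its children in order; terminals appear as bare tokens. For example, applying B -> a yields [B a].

S
A & S
B & S
a & S
a & A & S
a & B & S
a & a & S
a & a & A ** S
a & a & B ** S
a & a & a ** S
a & a & a ** A & S
a & a & a ** B & S
a & a & a ** c & S
a & a & a ** c & A
a & a & a ** c & B
a & a & a ** c & c

[S [A [B a]] & [S [A [B a]] & [S [A [B a]] ** [S [A [B c]] & [S [A [B c]]]]]]]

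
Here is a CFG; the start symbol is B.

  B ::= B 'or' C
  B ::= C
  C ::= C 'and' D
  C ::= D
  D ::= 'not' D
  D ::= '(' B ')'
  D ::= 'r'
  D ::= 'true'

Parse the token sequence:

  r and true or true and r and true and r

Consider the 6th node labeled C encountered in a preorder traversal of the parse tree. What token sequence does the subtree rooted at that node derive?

[B [B [C [C [D r]] and [D true]]] or [C [C [C [C [D true]] and [D r]] and [D true]] and [D r]]]

true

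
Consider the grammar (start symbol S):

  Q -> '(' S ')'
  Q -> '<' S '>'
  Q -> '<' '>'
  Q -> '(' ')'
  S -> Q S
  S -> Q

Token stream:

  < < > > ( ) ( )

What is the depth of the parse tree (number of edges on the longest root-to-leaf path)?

[S [Q < [S [Q < >]] >] [S [Q ( )] [S [Q ( )]]]]

4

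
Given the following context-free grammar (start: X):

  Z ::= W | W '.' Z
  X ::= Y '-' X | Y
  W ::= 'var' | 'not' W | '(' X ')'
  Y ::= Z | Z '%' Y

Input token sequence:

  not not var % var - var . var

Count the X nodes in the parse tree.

[X [Y [Z [W not [W not [W var]]]] % [Y [Z [W var]]]] - [X [Y [Z [W var] . [Z [W var]]]]]]

2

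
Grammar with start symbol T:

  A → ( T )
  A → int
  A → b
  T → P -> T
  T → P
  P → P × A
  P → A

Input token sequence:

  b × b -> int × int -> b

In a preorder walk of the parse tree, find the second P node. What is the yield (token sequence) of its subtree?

b

[T [P [P [A b]] × [A b]] -> [T [P [P [A int]] × [A int]] -> [T [P [A b]]]]]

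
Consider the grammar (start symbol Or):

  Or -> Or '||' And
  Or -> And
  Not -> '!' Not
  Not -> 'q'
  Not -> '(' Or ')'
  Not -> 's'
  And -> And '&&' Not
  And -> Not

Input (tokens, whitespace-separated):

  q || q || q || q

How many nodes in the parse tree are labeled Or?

4

[Or [Or [Or [Or [And [Not q]]] || [And [Not q]]] || [And [Not q]]] || [And [Not q]]]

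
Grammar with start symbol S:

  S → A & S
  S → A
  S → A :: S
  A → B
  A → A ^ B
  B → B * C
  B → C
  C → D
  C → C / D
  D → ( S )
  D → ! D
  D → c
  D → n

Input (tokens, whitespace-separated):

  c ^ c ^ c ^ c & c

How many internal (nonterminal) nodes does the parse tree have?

22

[S [A [A [A [A [B [C [D c]]]] ^ [B [C [D c]]]] ^ [B [C [D c]]]] ^ [B [C [D c]]]] & [S [A [B [C [D c]]]]]]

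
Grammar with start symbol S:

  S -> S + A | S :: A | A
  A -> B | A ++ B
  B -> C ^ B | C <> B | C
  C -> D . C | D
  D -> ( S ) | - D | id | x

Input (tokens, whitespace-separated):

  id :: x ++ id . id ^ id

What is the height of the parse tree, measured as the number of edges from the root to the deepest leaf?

[S [S [A [B [C [D id]]]]] :: [A [A [B [C [D x]]]] ++ [B [C [D id] . [C [D id]]] ^ [B [C [D id]]]]]]

6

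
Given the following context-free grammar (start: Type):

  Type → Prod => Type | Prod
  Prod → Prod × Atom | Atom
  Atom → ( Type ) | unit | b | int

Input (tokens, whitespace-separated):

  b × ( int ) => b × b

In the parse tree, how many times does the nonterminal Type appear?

[Type [Prod [Prod [Atom b]] × [Atom ( [Type [Prod [Atom int]]] )]] => [Type [Prod [Prod [Atom b]] × [Atom b]]]]

3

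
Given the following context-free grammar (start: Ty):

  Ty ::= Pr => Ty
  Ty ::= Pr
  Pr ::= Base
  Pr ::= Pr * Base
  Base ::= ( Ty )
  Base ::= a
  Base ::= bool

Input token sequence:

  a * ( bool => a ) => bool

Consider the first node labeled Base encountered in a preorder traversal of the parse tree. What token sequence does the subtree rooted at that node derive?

[Ty [Pr [Pr [Base a]] * [Base ( [Ty [Pr [Base bool]] => [Ty [Pr [Base a]]]] )]] => [Ty [Pr [Base bool]]]]

a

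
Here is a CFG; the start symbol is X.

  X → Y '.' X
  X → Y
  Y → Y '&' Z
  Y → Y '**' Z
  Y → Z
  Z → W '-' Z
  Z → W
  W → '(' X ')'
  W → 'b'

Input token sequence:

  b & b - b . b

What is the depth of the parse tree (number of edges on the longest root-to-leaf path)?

5

[X [Y [Y [Z [W b]]] & [Z [W b] - [Z [W b]]]] . [X [Y [Z [W b]]]]]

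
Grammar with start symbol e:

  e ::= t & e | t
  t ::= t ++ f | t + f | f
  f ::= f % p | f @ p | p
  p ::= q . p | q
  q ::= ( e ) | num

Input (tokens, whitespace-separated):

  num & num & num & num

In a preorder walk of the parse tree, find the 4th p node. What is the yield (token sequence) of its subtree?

[e [t [f [p [q num]]]] & [e [t [f [p [q num]]]] & [e [t [f [p [q num]]]] & [e [t [f [p [q num]]]]]]]]

num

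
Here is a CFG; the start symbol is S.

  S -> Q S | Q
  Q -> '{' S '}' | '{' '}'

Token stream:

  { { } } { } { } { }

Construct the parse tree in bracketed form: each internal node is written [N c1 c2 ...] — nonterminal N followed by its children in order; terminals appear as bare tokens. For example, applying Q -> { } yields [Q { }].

[S [Q { [S [Q { }]] }] [S [Q { }] [S [Q { }] [S [Q { }]]]]]

S
Q S
{ S } S
{ Q } S
{ { } } S
{ { } } Q S
{ { } } { } S
{ { } } { } Q S
{ { } } { } { } S
{ { } } { } { } Q
{ { } } { } { } { }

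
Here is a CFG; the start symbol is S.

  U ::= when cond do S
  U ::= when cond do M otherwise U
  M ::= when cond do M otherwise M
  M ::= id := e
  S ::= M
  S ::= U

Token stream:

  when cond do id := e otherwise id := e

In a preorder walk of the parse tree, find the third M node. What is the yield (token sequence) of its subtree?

[S [M when cond do [M id := e] otherwise [M id := e]]]

id := e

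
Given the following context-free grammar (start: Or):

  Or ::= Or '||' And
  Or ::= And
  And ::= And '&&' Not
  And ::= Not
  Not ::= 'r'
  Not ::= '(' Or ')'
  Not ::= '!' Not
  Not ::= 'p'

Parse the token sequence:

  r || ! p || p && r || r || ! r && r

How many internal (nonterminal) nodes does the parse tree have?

21

[Or [Or [Or [Or [Or [And [Not r]]] || [And [Not ! [Not p]]]] || [And [And [Not p]] && [Not r]]] || [And [Not r]]] || [And [And [Not ! [Not r]]] && [Not r]]]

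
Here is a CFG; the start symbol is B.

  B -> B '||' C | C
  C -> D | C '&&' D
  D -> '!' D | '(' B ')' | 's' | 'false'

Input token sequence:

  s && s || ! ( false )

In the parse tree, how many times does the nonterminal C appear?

[B [B [C [C [D s]] && [D s]]] || [C [D ! [D ( [B [C [D false]]] )]]]]

4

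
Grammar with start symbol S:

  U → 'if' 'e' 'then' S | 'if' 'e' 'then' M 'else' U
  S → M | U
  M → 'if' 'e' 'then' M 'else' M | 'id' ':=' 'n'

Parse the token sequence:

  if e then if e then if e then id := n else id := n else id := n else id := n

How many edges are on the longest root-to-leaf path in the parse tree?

5

[S [M if e then [M if e then [M if e then [M id := n] else [M id := n]] else [M id := n]] else [M id := n]]]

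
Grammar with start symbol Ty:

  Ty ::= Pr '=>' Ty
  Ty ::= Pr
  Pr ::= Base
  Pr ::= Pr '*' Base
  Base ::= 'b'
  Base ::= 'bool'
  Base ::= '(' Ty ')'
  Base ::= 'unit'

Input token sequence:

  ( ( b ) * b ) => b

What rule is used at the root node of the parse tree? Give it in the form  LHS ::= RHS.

[Ty [Pr [Base ( [Ty [Pr [Pr [Base ( [Ty [Pr [Base b]]] )]] * [Base b]]] )]] => [Ty [Pr [Base b]]]]

Ty ::= Pr '=>' Ty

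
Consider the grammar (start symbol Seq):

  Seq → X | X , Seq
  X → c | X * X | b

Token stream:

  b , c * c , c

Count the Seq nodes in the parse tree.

3

[Seq [X b] , [Seq [X [X c] * [X c]] , [Seq [X c]]]]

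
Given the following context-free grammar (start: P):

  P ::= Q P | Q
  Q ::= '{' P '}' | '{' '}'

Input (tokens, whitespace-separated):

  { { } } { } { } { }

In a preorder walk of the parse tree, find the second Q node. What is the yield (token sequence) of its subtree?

[P [Q { [P [Q { }]] }] [P [Q { }] [P [Q { }] [P [Q { }]]]]]

{ }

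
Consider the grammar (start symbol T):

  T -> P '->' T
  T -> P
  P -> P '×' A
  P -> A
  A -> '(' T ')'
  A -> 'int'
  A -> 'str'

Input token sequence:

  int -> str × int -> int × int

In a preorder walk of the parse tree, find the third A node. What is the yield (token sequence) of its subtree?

int

[T [P [A int]] -> [T [P [P [A str]] × [A int]] -> [T [P [P [A int]] × [A int]]]]]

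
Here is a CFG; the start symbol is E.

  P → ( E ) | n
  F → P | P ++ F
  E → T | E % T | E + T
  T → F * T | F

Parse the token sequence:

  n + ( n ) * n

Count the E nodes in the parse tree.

3

[E [E [T [F [P n]]]] + [T [F [P ( [E [T [F [P n]]]] )]] * [T [F [P n]]]]]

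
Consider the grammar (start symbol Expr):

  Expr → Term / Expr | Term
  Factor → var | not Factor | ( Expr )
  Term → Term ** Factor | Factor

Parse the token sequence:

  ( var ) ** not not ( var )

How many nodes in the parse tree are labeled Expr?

[Expr [Term [Term [Factor ( [Expr [Term [Factor var]]] )]] ** [Factor not [Factor not [Factor ( [Expr [Term [Factor var]]] )]]]]]

3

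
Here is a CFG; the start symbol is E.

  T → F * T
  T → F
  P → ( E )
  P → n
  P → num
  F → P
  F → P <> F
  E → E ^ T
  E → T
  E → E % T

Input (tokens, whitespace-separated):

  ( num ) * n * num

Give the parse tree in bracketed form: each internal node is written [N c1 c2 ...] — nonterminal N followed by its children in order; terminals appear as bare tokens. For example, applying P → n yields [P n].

[E [T [F [P ( [E [T [F [P num]]]] )]] * [T [F [P n]] * [T [F [P num]]]]]]

E
T
F * T
P * T
( E ) * T
( T ) * T
( F ) * T
( P ) * T
( num ) * T
( num ) * F * T
( num ) * P * T
( num ) * n * T
( num ) * n * F
( num ) * n * P
( num ) * n * num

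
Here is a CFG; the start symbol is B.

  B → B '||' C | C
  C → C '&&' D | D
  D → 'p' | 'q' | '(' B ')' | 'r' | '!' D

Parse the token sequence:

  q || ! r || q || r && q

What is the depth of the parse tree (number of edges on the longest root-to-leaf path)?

[B [B [B [B [C [D q]]] || [C [D ! [D r]]]] || [C [D q]]] || [C [C [D r]] && [D q]]]

6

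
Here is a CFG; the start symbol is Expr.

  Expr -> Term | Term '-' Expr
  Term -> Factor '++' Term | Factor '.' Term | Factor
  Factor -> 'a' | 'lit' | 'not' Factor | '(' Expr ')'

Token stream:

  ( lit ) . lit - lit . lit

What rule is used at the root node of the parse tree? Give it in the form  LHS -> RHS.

[Expr [Term [Factor ( [Expr [Term [Factor lit]]] )] . [Term [Factor lit]]] - [Expr [Term [Factor lit] . [Term [Factor lit]]]]]

Expr -> Term '-' Expr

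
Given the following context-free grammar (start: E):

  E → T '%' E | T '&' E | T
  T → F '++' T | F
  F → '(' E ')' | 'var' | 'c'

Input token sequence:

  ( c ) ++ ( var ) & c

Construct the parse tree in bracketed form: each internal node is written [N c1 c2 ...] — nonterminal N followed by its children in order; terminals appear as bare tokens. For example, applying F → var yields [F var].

E
T & E
F ++ T & E
( E ) ++ T & E
( T ) ++ T & E
( F ) ++ T & E
( c ) ++ T & E
( c ) ++ F & E
( c ) ++ ( E ) & E
( c ) ++ ( T ) & E
( c ) ++ ( F ) & E
( c ) ++ ( var ) & E
( c ) ++ ( var ) & T
( c ) ++ ( var ) & F
( c ) ++ ( var ) & c

[E [T [F ( [E [T [F c]]] )] ++ [T [F ( [E [T [F var]]] )]]] & [E [T [F c]]]]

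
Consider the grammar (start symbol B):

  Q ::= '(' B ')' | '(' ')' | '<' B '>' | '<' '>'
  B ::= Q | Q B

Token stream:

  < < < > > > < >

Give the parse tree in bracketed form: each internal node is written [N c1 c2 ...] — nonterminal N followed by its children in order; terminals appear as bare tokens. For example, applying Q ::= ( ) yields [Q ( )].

[B [Q < [B [Q < [B [Q < >]] >]] >] [B [Q < >]]]

B
Q B
< B > B
< Q > B
< < B > > B
< < Q > > B
< < < > > > B
< < < > > > Q
< < < > > > < >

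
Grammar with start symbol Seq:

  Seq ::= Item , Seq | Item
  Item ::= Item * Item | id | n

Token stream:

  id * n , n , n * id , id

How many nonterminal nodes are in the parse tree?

12

[Seq [Item [Item id] * [Item n]] , [Seq [Item n] , [Seq [Item [Item n] * [Item id]] , [Seq [Item id]]]]]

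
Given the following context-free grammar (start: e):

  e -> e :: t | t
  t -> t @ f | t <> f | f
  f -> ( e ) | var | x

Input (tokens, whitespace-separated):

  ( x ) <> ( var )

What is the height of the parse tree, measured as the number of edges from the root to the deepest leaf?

7

[e [t [t [f ( [e [t [f x]]] )]] <> [f ( [e [t [f var]]] )]]]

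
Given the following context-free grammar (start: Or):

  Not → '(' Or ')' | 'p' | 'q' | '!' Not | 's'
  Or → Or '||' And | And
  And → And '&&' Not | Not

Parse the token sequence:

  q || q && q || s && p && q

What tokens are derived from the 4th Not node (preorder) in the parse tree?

s

[Or [Or [Or [And [Not q]]] || [And [And [Not q]] && [Not q]]] || [And [And [And [Not s]] && [Not p]] && [Not q]]]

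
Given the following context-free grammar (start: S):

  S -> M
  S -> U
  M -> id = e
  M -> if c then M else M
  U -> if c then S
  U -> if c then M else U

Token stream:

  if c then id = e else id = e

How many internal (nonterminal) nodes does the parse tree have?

[S [M if c then [M id = e] else [M id = e]]]

4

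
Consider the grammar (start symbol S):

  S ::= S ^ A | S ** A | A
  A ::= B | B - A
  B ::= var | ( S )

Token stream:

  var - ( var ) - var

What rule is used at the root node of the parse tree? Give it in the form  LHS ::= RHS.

[S [A [B var] - [A [B ( [S [A [B var]]] )] - [A [B var]]]]]

S ::= A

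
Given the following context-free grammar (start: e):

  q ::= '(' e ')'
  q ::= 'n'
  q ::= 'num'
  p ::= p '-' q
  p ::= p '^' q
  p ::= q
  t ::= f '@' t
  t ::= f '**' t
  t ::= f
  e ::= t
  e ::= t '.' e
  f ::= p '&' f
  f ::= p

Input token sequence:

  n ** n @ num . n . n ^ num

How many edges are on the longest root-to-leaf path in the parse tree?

8

[e [t [f [p [q n]]] ** [t [f [p [q n]]] @ [t [f [p [q num]]]]]] . [e [t [f [p [q n]]]] . [e [t [f [p [p [q n]] ^ [q num]]]]]]]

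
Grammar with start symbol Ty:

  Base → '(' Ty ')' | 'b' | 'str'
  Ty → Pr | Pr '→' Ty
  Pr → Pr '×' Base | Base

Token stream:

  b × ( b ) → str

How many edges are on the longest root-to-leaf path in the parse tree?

6

[Ty [Pr [Pr [Base b]] × [Base ( [Ty [Pr [Base b]]] )]] → [Ty [Pr [Base str]]]]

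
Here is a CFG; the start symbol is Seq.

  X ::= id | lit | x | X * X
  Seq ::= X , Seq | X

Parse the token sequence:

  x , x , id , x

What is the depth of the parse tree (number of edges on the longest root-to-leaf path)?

5

[Seq [X x] , [Seq [X x] , [Seq [X id] , [Seq [X x]]]]]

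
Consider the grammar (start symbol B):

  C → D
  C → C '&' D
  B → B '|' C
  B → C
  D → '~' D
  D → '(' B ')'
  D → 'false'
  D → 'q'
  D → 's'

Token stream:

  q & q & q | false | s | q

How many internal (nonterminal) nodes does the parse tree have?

[B [B [B [B [C [C [C [D q]] & [D q]] & [D q]]] | [C [D false]]] | [C [D s]]] | [C [D q]]]

16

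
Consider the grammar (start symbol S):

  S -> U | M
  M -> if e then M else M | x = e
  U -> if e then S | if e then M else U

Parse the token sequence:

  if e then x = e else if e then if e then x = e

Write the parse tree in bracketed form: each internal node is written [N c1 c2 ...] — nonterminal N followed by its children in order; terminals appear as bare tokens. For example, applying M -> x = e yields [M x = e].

S
U
if e then M else U
if e then x = e else U
if e then x = e else if e then S
if e then x = e else if e then U
if e then x = e else if e then if e then S
if e then x = e else if e then if e then M
if e then x = e else if e then if e then x = e

[S [U if e then [M x = e] else [U if e then [S [U if e then [S [M x = e]]]]]]]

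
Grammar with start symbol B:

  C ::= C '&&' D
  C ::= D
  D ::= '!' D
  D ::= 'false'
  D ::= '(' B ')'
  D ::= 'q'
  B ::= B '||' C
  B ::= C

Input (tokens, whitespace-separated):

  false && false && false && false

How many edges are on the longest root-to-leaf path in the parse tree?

6

[B [C [C [C [C [D false]] && [D false]] && [D false]] && [D false]]]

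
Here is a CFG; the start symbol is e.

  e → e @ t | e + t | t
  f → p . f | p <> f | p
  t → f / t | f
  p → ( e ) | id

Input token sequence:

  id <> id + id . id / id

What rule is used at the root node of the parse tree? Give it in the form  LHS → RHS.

[e [e [t [f [p id] <> [f [p id]]]]] + [t [f [p id] . [f [p id]]] / [t [f [p id]]]]]

e → e + t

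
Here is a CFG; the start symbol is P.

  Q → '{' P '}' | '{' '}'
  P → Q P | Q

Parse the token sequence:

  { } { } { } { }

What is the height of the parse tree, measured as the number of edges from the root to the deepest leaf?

5

[P [Q { }] [P [Q { }] [P [Q { }] [P [Q { }]]]]]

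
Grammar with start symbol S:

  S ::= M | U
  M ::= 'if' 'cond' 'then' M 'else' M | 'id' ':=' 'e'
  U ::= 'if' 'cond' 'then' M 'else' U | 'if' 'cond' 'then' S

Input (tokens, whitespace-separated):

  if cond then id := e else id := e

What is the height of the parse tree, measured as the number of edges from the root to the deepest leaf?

[S [M if cond then [M id := e] else [M id := e]]]

3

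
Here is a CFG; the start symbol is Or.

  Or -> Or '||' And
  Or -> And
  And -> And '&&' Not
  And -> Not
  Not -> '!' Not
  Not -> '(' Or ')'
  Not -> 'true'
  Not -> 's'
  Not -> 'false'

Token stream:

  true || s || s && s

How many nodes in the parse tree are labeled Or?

[Or [Or [Or [And [Not true]]] || [And [Not s]]] || [And [And [Not s]] && [Not s]]]

3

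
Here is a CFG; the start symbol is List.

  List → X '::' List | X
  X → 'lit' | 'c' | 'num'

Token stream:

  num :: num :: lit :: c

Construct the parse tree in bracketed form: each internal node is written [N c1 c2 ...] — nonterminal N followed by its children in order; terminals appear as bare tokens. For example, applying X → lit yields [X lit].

[List [X num] :: [List [X num] :: [List [X lit] :: [List [X c]]]]]

List
X :: List
num :: List
num :: X :: List
num :: num :: List
num :: num :: X :: List
num :: num :: lit :: List
num :: num :: lit :: X
num :: num :: lit :: c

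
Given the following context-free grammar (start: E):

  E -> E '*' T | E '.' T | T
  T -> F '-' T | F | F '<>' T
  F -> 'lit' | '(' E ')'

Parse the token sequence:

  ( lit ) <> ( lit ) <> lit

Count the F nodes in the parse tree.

[E [T [F ( [E [T [F lit]]] )] <> [T [F ( [E [T [F lit]]] )] <> [T [F lit]]]]]

5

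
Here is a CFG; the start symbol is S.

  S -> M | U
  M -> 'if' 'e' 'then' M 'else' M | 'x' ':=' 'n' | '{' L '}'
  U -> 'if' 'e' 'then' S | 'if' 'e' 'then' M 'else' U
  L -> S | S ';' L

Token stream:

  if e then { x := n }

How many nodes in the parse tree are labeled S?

[S [U if e then [S [M { [L [S [M x := n]]] }]]]]

3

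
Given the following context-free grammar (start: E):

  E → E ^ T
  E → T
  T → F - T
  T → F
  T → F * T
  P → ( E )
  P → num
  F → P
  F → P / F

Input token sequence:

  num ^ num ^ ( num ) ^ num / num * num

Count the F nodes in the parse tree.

7

[E [E [E [E [T [F [P num]]]] ^ [T [F [P num]]]] ^ [T [F [P ( [E [T [F [P num]]]] )]]]] ^ [T [F [P num] / [F [P num]]] * [T [F [P num]]]]]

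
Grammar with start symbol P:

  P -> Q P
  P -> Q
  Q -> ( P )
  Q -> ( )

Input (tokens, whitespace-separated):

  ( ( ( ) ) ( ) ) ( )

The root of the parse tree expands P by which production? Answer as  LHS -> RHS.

P -> Q P

[P [Q ( [P [Q ( [P [Q ( )]] )] [P [Q ( )]]] )] [P [Q ( )]]]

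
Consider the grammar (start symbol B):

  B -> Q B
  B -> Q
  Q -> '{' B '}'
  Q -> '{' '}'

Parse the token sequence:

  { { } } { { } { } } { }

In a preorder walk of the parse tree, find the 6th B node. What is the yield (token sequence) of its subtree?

[B [Q { [B [Q { }]] }] [B [Q { [B [Q { }] [B [Q { }]]] }] [B [Q { }]]]]

{ }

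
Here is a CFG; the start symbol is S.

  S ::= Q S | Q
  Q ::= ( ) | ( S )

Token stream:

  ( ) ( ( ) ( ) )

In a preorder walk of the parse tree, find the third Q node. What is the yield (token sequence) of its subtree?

[S [Q ( )] [S [Q ( [S [Q ( )] [S [Q ( )]]] )]]]

( )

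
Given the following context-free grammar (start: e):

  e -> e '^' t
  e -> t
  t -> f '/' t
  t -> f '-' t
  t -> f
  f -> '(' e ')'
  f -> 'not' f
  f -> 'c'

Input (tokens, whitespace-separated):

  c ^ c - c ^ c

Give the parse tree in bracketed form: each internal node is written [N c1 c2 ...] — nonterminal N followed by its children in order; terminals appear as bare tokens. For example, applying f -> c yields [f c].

e
e ^ t
e ^ t ^ t
t ^ t ^ t
f ^ t ^ t
c ^ t ^ t
c ^ f - t ^ t
c ^ c - t ^ t
c ^ c - f ^ t
c ^ c - c ^ t
c ^ c - c ^ f
c ^ c - c ^ c

[e [e [e [t [f c]]] ^ [t [f c] - [t [f c]]]] ^ [t [f c]]]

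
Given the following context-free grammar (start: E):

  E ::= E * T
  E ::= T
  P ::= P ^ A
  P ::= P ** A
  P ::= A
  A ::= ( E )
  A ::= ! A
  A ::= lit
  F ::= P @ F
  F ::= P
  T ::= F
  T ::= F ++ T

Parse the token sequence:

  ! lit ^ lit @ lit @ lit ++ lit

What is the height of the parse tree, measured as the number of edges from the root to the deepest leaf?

7

[E [T [F [P [P [A ! [A lit]]] ^ [A lit]] @ [F [P [A lit]] @ [F [P [A lit]]]]] ++ [T [F [P [A lit]]]]]]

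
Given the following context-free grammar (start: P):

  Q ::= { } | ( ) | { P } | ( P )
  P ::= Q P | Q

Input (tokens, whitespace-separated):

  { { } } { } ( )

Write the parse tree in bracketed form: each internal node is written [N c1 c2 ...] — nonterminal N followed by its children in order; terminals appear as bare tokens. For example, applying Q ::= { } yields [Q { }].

P
Q P
{ P } P
{ Q } P
{ { } } P
{ { } } Q P
{ { } } { } P
{ { } } { } Q
{ { } } { } ( )

[P [Q { [P [Q { }]] }] [P [Q { }] [P [Q ( )]]]]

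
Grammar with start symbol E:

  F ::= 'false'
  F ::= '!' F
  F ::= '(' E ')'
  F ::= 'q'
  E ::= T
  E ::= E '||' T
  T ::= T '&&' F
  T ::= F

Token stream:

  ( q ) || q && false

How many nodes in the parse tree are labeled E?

3

[E [E [T [F ( [E [T [F q]]] )]]] || [T [T [F q]] && [F false]]]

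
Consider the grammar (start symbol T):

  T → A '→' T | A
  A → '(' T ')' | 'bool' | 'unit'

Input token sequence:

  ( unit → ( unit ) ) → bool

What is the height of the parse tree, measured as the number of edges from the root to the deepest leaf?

[T [A ( [T [A unit] → [T [A ( [T [A unit]] )]]] )] → [T [A bool]]]

7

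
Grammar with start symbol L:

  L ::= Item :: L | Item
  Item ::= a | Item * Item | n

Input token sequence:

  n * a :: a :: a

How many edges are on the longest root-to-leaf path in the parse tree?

[L [Item [Item n] * [Item a]] :: [L [Item a] :: [L [Item a]]]]

4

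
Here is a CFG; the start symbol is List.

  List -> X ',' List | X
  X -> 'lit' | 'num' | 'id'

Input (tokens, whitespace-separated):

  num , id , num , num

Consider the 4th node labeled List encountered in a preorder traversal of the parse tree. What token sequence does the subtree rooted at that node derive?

[List [X num] , [List [X id] , [List [X num] , [List [X num]]]]]

num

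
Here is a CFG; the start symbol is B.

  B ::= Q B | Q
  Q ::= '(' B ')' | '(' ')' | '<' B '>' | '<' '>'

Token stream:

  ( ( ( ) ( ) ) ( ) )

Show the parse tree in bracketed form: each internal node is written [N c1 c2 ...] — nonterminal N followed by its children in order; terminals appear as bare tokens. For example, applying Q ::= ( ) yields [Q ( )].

[B [Q ( [B [Q ( [B [Q ( )] [B [Q ( )]]] )] [B [Q ( )]]] )]]

B
Q
( B )
( Q B )
( ( B ) B )
( ( Q B ) B )
( ( ( ) B ) B )
( ( ( ) Q ) B )
( ( ( ) ( ) ) B )
( ( ( ) ( ) ) Q )
( ( ( ) ( ) ) ( ) )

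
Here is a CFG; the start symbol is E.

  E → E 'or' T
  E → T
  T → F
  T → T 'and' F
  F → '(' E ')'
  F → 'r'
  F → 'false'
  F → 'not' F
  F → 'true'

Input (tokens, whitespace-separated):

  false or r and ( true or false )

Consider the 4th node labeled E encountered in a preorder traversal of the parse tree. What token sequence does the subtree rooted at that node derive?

true

[E [E [T [F false]]] or [T [T [F r]] and [F ( [E [E [T [F true]]] or [T [F false]]] )]]]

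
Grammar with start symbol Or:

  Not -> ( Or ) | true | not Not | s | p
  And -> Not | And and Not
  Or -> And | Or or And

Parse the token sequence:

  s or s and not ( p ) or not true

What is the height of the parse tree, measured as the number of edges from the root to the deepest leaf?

[Or [Or [Or [And [Not s]]] or [And [And [Not s]] and [Not not [Not ( [Or [And [Not p]]] )]]]] or [And [Not not [Not true]]]]

8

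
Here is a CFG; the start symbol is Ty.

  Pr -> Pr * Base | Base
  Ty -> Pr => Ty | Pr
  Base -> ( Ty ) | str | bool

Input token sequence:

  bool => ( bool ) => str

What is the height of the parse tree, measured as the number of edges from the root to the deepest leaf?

[Ty [Pr [Base bool]] => [Ty [Pr [Base ( [Ty [Pr [Base bool]]] )]] => [Ty [Pr [Base str]]]]]

7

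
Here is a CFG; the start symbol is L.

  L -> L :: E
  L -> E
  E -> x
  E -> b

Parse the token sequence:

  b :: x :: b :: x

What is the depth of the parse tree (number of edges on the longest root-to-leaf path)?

[L [L [L [L [E b]] :: [E x]] :: [E b]] :: [E x]]

5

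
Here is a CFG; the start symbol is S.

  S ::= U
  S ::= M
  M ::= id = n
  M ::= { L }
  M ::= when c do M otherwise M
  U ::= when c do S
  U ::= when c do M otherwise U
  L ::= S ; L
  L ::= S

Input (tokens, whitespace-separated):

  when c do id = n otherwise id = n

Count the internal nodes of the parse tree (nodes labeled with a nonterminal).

[S [M when c do [M id = n] otherwise [M id = n]]]

4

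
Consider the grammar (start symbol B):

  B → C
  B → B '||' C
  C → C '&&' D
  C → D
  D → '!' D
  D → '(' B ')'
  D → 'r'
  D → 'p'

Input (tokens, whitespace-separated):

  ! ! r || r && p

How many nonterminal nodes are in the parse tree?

10

[B [B [C [D ! [D ! [D r]]]]] || [C [C [D r]] && [D p]]]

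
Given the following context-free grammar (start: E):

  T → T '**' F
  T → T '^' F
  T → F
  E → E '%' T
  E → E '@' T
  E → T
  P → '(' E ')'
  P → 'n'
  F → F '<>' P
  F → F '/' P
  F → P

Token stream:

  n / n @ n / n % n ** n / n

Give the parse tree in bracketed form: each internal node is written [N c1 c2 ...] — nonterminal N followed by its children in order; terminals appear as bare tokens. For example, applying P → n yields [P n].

[E [E [E [T [F [F [P n]] / [P n]]]] @ [T [F [F [P n]] / [P n]]]] % [T [T [F [P n]]] ** [F [F [P n]] / [P n]]]]

E
E % T
E @ T % T
T @ T % T
F @ T % T
F / P @ T % T
P / P @ T % T
n / P @ T % T
n / n @ T % T
n / n @ F % T
n / n @ F / P % T
n / n @ P / P % T
n / n @ n / P % T
n / n @ n / n % T
n / n @ n / n % T ** F
n / n @ n / n % F ** F
n / n @ n / n % P ** F
n / n @ n / n % n ** F
n / n @ n / n % n ** F / P
n / n @ n / n % n ** P / P
n / n @ n / n % n ** n / P
n / n @ n / n % n ** n / n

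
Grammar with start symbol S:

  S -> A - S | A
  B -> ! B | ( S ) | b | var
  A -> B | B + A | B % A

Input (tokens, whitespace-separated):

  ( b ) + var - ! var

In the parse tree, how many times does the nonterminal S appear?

3

[S [A [B ( [S [A [B b]]] )] + [A [B var]]] - [S [A [B ! [B var]]]]]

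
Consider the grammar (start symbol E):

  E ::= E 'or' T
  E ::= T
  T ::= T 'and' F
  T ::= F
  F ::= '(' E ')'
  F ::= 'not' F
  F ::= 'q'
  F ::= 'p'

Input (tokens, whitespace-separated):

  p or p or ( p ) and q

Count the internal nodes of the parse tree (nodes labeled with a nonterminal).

[E [E [E [T [F p]]] or [T [F p]]] or [T [T [F ( [E [T [F p]]] )]] and [F q]]]

14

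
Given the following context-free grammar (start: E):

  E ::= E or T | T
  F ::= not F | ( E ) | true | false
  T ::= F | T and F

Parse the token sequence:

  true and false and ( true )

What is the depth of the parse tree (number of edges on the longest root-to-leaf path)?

[E [T [T [T [F true]] and [F false]] and [F ( [E [T [F true]]] )]]]

6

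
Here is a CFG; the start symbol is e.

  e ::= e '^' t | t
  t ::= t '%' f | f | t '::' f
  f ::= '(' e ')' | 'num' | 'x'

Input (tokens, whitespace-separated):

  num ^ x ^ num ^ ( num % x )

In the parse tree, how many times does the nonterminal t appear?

6

[e [e [e [e [t [f num]]] ^ [t [f x]]] ^ [t [f num]]] ^ [t [f ( [e [t [t [f num]] % [f x]]] )]]]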